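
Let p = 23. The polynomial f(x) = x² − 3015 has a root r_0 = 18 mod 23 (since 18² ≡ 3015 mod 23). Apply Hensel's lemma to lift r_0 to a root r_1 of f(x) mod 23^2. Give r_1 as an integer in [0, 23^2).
r_1 = 225 (mod 529)

Hensel's recurrence: r_{i+1} = r_i − f(r_i)·(f′(r_i))^{-1} mod 23^{i+2}, with f′(x) = 2x. Iterate:
  r_0 = 18 (mod 23)
  r_1 = 225 (mod 529)
Final: r_1 = 225, and one checks f(r_1) ≡ 0 mod 23^2.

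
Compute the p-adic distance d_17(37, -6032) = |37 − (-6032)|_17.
d_17(37, -6032) = 1/289

Step 1 — x − y = 37 − (-6032) = 6069. Step 2 — v_17(6069) = 2 (factor: 6069 = (17^2 · 21); the sign does not affect v_p). Step 3 — |x − y|_17 = 17^{-2} = 1/289.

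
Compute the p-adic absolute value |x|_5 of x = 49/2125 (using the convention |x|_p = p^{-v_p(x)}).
|49/2125|_5 = 125

Step 1 — compute v_5(x) by factoring powers of 5 out of the numerator and denominator: v_5(49/2125) = -3. Step 2 — apply |x|_p = p^{-v_p(x)} = 5^{3} = 125.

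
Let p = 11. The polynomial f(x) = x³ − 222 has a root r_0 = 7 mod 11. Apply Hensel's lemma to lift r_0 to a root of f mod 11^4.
r_3 = 12954 (mod 14641)

Hensel: r_{i+1} = r_i − f(r_i)/f′(r_i) mod 11^{i+2}, where f′(x) = 3x². Iterate:
  r_0 = 7 (mod 11)
  r_1 = 7 (mod 121)
  r_2 = 975 (mod 1331)
  r_3 = 12954 (mod 14641)
Final: r = 12954 with f(r) ≡ 0 mod 11^4.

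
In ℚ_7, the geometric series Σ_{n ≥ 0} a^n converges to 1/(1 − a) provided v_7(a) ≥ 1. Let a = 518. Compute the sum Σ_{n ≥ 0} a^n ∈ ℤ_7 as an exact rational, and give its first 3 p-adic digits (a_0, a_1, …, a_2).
Σ a^n = 1/(1 − a) = -1/517;  first 3 digits = (1, 4, 5)

v_7(a) = 1 ≥ 1, so the series converges in ℤ_7 to 1/(1 − a) = 1/(1 − 518) = -1/517. Expand this rational in ℤ_7: compute digits iteratively via d_i = x_i mod 7, x_{i+1} = (x_i − d_i)/7. The first 3 digits are (1, 4, 5).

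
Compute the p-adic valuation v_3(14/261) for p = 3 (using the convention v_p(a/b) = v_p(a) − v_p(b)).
v_3(14/261) = -2

Factor powers of 3 from the numerator and denominator of the reduced fraction: 14 = 3^0 · 14 and 261 = 3^2 · 29. Apply v_p(a/b) = v_p(a) − v_p(b): v_3(14/261) = 0 − 2 = -2.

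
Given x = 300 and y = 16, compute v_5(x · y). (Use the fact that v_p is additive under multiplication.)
v_5(4800) = 2

v_p(x) = 2 (factor: 300 = 5^2 · 12); v_p(y) = 0 (factor: 16 = 5^0 · 16). Additivity: v_p(xy) = v_p(x) + v_p(y) = 2 + 0 = 2. (Direct check: xy = 4800 = 5^2 · (192).)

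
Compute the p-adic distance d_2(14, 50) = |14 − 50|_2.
d_2(14, 50) = 1/4

Step 1 — x − y = 14 − 50 = -36. Step 2 — v_2(-36) = 2 (factor: -36 = −(2^2 · 9); the sign does not affect v_p). Step 3 — |x − y|_2 = 2^{-2} = 1/4.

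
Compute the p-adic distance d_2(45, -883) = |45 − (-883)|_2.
d_2(45, -883) = 1/32

Step 1 — x − y = 45 − (-883) = 928. Step 2 — v_2(928) = 5 (factor: 928 = (2^5 · 29); the sign does not affect v_p). Step 3 — |x − y|_2 = 2^{-5} = 1/32.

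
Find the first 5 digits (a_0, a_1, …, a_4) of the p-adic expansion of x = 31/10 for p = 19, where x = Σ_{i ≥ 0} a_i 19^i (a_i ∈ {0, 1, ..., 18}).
(a_0, …, a_4) = (5, 17, 1, 17, 1)

v_19(31/10) = 0 (numerator and denominator both coprime to 19), so x ∈ ℤ_19^×. Compute digits iteratively via a_i = x_i mod 19, x_{i+1} = (x_i − a_i)/19, with x_0 = x:
  x_0 = 31/10;  a_0 = 5;  x_1 = (x_0 − 5)/19 = -1/10
  x_1 = -1/10;  a_1 = 17;  x_2 = (x_1 − 17)/19 = -9/10
  x_2 = -9/10;  a_2 = 1;  x_3 = (x_2 − 1)/19 = -1/10
  x_3 = -1/10;  a_3 = 17;  x_4 = (x_3 − 17)/19 = -9/10
  x_4 = -9/10;  a_4 = 1;  x_5 = (x_4 − 1)/19 = -1/10
Digits: (5, 17, 1, 17, 1).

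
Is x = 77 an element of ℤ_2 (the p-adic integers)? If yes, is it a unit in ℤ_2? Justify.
x ∈ ℤ_2^× (unit); v_2(x) = 0

ℤ_2 = {x ∈ ℚ_2 : v_2(x) ≥ 0} and ℤ_2^× = {x ∈ ℤ_2 : v_2(x) = 0}. Here v_2(77) = v_2(num) − v_2(den) = 0; compare against these criteria.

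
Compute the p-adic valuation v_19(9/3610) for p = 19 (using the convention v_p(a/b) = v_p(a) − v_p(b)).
v_19(9/3610) = -2

Factor powers of 19 from the numerator and denominator of the reduced fraction: 9 = 19^0 · 9 and 3610 = 19^2 · 10. Apply v_p(a/b) = v_p(a) − v_p(b): v_19(9/3610) = 0 − 2 = -2.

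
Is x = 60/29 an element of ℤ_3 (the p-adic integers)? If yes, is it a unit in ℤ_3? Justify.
x ∈ ℤ_3 but not a unit; v_3(x) = 1 > 0

ℤ_3 = {x ∈ ℚ_3 : v_3(x) ≥ 0} and ℤ_3^× = {x ∈ ℤ_3 : v_3(x) = 0}. Here v_3(60/29) = v_3(num) − v_3(den) = 1; compare against these criteria.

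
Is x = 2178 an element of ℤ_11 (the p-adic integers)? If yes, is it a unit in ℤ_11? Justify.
x ∈ ℤ_11 but not a unit; v_11(x) = 2 > 0

ℤ_11 = {x ∈ ℚ_11 : v_11(x) ≥ 0} and ℤ_11^× = {x ∈ ℤ_11 : v_11(x) = 0}. Here v_11(2178) = v_11(num) − v_11(den) = 2; compare against these criteria.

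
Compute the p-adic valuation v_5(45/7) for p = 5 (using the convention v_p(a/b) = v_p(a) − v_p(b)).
v_5(45/7) = 1

Factor powers of 5 from the numerator and denominator of the reduced fraction: 45 = 5^1 · 9 and 7 = 5^0 · 7. Apply v_p(a/b) = v_p(a) − v_p(b): v_5(45/7) = 1 − 0 = 1.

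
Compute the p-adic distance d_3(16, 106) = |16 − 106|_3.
d_3(16, 106) = 1/9

Step 1 — x − y = 16 − 106 = -90. Step 2 — v_3(-90) = 2 (factor: -90 = −(3^2 · 10); the sign does not affect v_p). Step 3 — |x − y|_3 = 3^{-2} = 1/9.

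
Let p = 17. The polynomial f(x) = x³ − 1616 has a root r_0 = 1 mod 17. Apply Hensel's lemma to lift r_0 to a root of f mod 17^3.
r_2 = 3333 (mod 4913)

Hensel: r_{i+1} = r_i − f(r_i)/f′(r_i) mod 17^{i+2}, where f′(x) = 3x². Iterate:
  r_0 = 1 (mod 17)
  r_1 = 154 (mod 289)
  r_2 = 3333 (mod 4913)
Final: r = 3333 with f(r) ≡ 0 mod 17^3.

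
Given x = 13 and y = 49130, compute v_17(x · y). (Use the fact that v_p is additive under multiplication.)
v_17(638690) = 3

v_p(x) = 0 (factor: 13 = 17^0 · 13); v_p(y) = 3 (factor: 49130 = 17^3 · 10). Additivity: v_p(xy) = v_p(x) + v_p(y) = 0 + 3 = 3. (Direct check: xy = 638690 = 17^3 · (130).)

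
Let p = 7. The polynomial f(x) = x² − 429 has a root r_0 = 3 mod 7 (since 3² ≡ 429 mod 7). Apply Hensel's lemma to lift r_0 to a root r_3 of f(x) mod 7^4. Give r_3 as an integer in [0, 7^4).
r_3 = 171 (mod 2401)

Hensel's recurrence: r_{i+1} = r_i − f(r_i)·(f′(r_i))^{-1} mod 7^{i+2}, with f′(x) = 2x. Iterate:
  r_0 = 3 (mod 7)
  r_1 = 24 (mod 49)
  r_2 = 171 (mod 343)
  r_3 = 171 (mod 2401)
Final: r_3 = 171, and one checks f(r_3) ≡ 0 mod 7^4.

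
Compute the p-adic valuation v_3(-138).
v_3(-138) = 1

v_3(n) is the largest exponent k such that 3^k divides n. Factor out: -138 = -3^1 · 46. (Sign doesn't affect v_p.) So v_3(-138) = 1.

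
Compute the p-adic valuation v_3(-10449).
v_3(-10449) = 5

v_3(n) is the largest exponent k such that 3^k divides n. Factor out: -10449 = -3^5 · 43. (Sign doesn't affect v_p.) So v_3(-10449) = 5.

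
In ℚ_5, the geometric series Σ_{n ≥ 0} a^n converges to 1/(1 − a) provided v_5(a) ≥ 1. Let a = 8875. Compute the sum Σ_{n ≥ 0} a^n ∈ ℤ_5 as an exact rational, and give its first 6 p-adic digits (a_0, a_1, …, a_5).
Σ a^n = 1/(1 − a) = -1/8874;  first 6 digits = (1, 0, 0, 1, 4, 2)

v_5(a) = 3 ≥ 1, so the series converges in ℤ_5 to 1/(1 − a) = 1/(1 − 8875) = -1/8874. Expand this rational in ℤ_5: compute digits iteratively via d_i = x_i mod 5, x_{i+1} = (x_i − d_i)/5. The first 6 digits are (1, 0, 0, 1, 4, 2).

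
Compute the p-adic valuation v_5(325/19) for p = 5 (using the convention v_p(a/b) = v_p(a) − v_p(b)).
v_5(325/19) = 2

Factor powers of 5 from the numerator and denominator of the reduced fraction: 325 = 5^2 · 13 and 19 = 5^0 · 19. Apply v_p(a/b) = v_p(a) − v_p(b): v_5(325/19) = 2 − 0 = 2.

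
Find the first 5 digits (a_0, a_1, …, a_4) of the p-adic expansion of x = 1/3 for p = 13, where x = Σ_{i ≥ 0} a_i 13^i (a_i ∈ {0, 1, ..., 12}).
(a_0, …, a_4) = (9, 8, 8, 8, 8)

v_13(1/3) = 0 (numerator and denominator both coprime to 13), so x ∈ ℤ_13^×. Compute digits iteratively via a_i = x_i mod 13, x_{i+1} = (x_i − a_i)/13, with x_0 = x:
  x_0 = 1/3;  a_0 = 9;  x_1 = (x_0 − 9)/13 = -2/3
  x_1 = -2/3;  a_1 = 8;  x_2 = (x_1 − 8)/13 = -2/3
  x_2 = -2/3;  a_2 = 8;  x_3 = (x_2 − 8)/13 = -2/3
  x_3 = -2/3;  a_3 = 8;  x_4 = (x_3 − 8)/13 = -2/3
  x_4 = -2/3;  a_4 = 8;  x_5 = (x_4 − 8)/13 = -2/3
Digits: (9, 8, 8, 8, 8).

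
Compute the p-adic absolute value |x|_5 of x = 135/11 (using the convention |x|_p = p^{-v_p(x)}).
|135/11|_5 = 1/5

Step 1 — compute v_5(x) by factoring powers of 5 out of the numerator and denominator: v_5(135/11) = 1. Step 2 — apply |x|_p = p^{-v_p(x)} = 5^{-1} = 1/5.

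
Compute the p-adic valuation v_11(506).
v_11(506) = 1

v_11(n) is the largest exponent k such that 11^k divides n. Factor out: 506 = 11^1 · 46. (Sign doesn't affect v_p.) So v_11(506) = 1.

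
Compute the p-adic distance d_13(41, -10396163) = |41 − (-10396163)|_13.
d_13(41, -10396163) = 1/371293

Step 1 — x − y = 41 − (-10396163) = 10396204. Step 2 — v_13(10396204) = 5 (factor: 10396204 = (13^5 · 28); the sign does not affect v_p). Step 3 — |x − y|_13 = 13^{-5} = 1/371293.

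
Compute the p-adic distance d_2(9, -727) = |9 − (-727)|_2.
d_2(9, -727) = 1/32

Step 1 — x − y = 9 − (-727) = 736. Step 2 — v_2(736) = 5 (factor: 736 = (2^5 · 23); the sign does not affect v_p). Step 3 — |x − y|_2 = 2^{-5} = 1/32.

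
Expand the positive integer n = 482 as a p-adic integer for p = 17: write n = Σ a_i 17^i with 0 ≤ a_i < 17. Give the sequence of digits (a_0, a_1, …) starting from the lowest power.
(a_0, a_1, …) = (6, 11, 1)

Repeated division by 17 gives the digits low-to-high: 482 = 6 + 11·17^1 + 1·17^2. Digit sequence: (6, 11, 1).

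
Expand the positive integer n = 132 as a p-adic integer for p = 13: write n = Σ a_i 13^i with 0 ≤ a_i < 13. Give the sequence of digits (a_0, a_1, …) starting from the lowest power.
(a_0, a_1, …) = (2, 10)

Repeated division by 13 gives the digits low-to-high: 132 = 2 + 10·13^1. Digit sequence: (2, 10).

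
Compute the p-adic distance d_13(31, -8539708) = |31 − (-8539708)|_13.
d_13(31, -8539708) = 1/371293

Step 1 — x − y = 31 − (-8539708) = 8539739. Step 2 — v_13(8539739) = 5 (factor: 8539739 = (13^5 · 23); the sign does not affect v_p). Step 3 — |x − y|_13 = 13^{-5} = 1/371293.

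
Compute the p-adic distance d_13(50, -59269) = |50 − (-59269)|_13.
d_13(50, -59269) = 1/2197

Step 1 — x − y = 50 − (-59269) = 59319. Step 2 — v_13(59319) = 3 (factor: 59319 = (13^3 · 27); the sign does not affect v_p). Step 3 — |x − y|_13 = 13^{-3} = 1/2197.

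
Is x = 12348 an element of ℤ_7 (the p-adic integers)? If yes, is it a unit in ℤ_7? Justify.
x ∈ ℤ_7 but not a unit; v_7(x) = 3 > 0

ℤ_7 = {x ∈ ℚ_7 : v_7(x) ≥ 0} and ℤ_7^× = {x ∈ ℤ_7 : v_7(x) = 0}. Here v_7(12348) = v_7(num) − v_7(den) = 3; compare against these criteria.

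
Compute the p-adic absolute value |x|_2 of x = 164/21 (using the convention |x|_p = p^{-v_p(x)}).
|164/21|_2 = 1/4

Step 1 — compute v_2(x) by factoring powers of 2 out of the numerator and denominator: v_2(164/21) = 2. Step 2 — apply |x|_p = p^{-v_p(x)} = 2^{-2} = 1/4.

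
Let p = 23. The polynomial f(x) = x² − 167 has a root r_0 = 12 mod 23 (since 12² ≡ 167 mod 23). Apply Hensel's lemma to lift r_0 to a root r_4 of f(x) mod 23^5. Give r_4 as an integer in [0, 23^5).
r_4 = 351820 (mod 6436343)

Hensel's recurrence: r_{i+1} = r_i − f(r_i)·(f′(r_i))^{-1} mod 23^{i+2}, with f′(x) = 2x. Iterate:
  r_0 = 12 (mod 23)
  r_1 = 35 (mod 529)
  r_2 = 11144 (mod 12167)
  r_3 = 71979 (mod 279841)
  r_4 = 351820 (mod 6436343)
Final: r_4 = 351820, and one checks f(r_4) ≡ 0 mod 23^5.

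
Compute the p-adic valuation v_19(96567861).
v_19(96567861) = 5

v_19(n) is the largest exponent k such that 19^k divides n. Factor out: 96567861 = 19^5 · 39. (Sign doesn't affect v_p.) So v_19(96567861) = 5.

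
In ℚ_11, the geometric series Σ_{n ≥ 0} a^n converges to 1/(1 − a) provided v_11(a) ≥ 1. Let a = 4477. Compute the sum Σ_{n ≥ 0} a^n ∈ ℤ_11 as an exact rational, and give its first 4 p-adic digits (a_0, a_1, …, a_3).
Σ a^n = 1/(1 − a) = -1/4476;  first 4 digits = (1, 0, 4, 3)

v_11(a) = 2 ≥ 1, so the series converges in ℤ_11 to 1/(1 − a) = 1/(1 − 4477) = -1/4476. Expand this rational in ℤ_11: compute digits iteratively via d_i = x_i mod 11, x_{i+1} = (x_i − d_i)/11. The first 4 digits are (1, 0, 4, 3).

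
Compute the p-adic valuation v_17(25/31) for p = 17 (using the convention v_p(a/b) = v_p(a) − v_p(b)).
v_17(25/31) = 0

Factor powers of 17 from the numerator and denominator of the reduced fraction: 25 = 17^0 · 25 and 31 = 17^0 · 31. Apply v_p(a/b) = v_p(a) − v_p(b): v_17(25/31) = 0 − 0 = 0.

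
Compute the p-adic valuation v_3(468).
v_3(468) = 2

v_3(n) is the largest exponent k such that 3^k divides n. Factor out: 468 = 3^2 · 52. (Sign doesn't affect v_p.) So v_3(468) = 2.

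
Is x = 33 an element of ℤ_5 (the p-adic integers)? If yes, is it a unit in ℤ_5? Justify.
x ∈ ℤ_5^× (unit); v_5(x) = 0

ℤ_5 = {x ∈ ℚ_5 : v_5(x) ≥ 0} and ℤ_5^× = {x ∈ ℤ_5 : v_5(x) = 0}. Here v_5(33) = v_5(num) − v_5(den) = 0; compare against these criteria.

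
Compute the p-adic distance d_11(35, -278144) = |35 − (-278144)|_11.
d_11(35, -278144) = 1/14641

Step 1 — x − y = 35 − (-278144) = 278179. Step 2 — v_11(278179) = 4 (factor: 278179 = (11^4 · 19); the sign does not affect v_p). Step 3 — |x − y|_11 = 11^{-4} = 1/14641.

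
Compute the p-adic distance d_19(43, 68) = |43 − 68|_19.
d_19(43, 68) = 1

Step 1 — x − y = 43 − 68 = -25. Step 2 — v_19(-25) = 0 (factor: -25 = −(19^0 · 25); the sign does not affect v_p). Step 3 — |x − y|_19 = 19^{0} = 1.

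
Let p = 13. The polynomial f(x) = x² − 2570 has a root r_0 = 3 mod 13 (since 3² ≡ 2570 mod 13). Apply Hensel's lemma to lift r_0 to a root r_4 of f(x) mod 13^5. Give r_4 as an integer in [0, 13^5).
r_4 = 65523 (mod 371293)

Hensel's recurrence: r_{i+1} = r_i − f(r_i)·(f′(r_i))^{-1} mod 13^{i+2}, with f′(x) = 2x. Iterate:
  r_0 = 3 (mod 13)
  r_1 = 120 (mod 169)
  r_2 = 1810 (mod 2197)
  r_3 = 8401 (mod 28561)
  r_4 = 65523 (mod 371293)
Final: r_4 = 65523, and one checks f(r_4) ≡ 0 mod 13^5.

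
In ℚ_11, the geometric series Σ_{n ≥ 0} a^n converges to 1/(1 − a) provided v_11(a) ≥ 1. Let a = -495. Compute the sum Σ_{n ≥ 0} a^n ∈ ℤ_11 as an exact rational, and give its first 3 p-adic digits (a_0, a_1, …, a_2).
Σ a^n = 1/(1 − a) = 1/496;  first 3 digits = (1, 10, 7)

v_11(a) = 1 ≥ 1, so the series converges in ℤ_11 to 1/(1 − a) = 1/(1 − (-495)) = 1/496. Expand this rational in ℤ_11: compute digits iteratively via d_i = x_i mod 11, x_{i+1} = (x_i − d_i)/11. The first 3 digits are (1, 10, 7).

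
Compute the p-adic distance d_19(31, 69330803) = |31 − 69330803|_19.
d_19(31, 69330803) = 1/2476099

Step 1 — x − y = 31 − 69330803 = -69330772. Step 2 — v_19(-69330772) = 5 (factor: -69330772 = −(19^5 · 28); the sign does not affect v_p). Step 3 — |x − y|_19 = 19^{-5} = 1/2476099.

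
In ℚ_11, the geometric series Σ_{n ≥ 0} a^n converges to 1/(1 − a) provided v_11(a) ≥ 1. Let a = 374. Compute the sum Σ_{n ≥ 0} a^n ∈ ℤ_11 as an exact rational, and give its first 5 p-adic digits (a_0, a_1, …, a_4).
Σ a^n = 1/(1 − a) = -1/373;  first 5 digits = (1, 1, 4, 7, 8)

v_11(a) = 1 ≥ 1, so the series converges in ℤ_11 to 1/(1 − a) = 1/(1 − 374) = -1/373. Expand this rational in ℤ_11: compute digits iteratively via d_i = x_i mod 11, x_{i+1} = (x_i − d_i)/11. The first 5 digits are (1, 1, 4, 7, 8).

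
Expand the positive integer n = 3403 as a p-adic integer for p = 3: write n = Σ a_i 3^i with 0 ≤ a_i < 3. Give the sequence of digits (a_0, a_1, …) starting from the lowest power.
(a_0, a_1, …) = (1, 0, 0, 0, 0, 2, 1, 1)

Repeated division by 3 gives the digits low-to-high: 3403 = 1 + 2·3^5 + 1·3^6 + 1·3^7. Digit sequence: (1, 0, 0, 0, 0, 2, 1, 1).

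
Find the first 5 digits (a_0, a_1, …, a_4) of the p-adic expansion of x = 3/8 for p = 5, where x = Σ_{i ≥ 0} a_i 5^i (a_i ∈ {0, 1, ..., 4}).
(a_0, …, a_4) = (1, 3, 0, 3, 0)

v_5(3/8) = 0 (numerator and denominator both coprime to 5), so x ∈ ℤ_5^×. Compute digits iteratively via a_i = x_i mod 5, x_{i+1} = (x_i − a_i)/5, with x_0 = x:
  x_0 = 3/8;  a_0 = 1;  x_1 = (x_0 − 1)/5 = -1/8
  x_1 = -1/8;  a_1 = 3;  x_2 = (x_1 − 3)/5 = -5/8
  x_2 = -5/8;  a_2 = 0;  x_3 = (x_2 − 0)/5 = -1/8
  x_3 = -1/8;  a_3 = 3;  x_4 = (x_3 − 3)/5 = -5/8
  x_4 = -5/8;  a_4 = 0;  x_5 = (x_4 − 0)/5 = -1/8
Digits: (1, 3, 0, 3, 0).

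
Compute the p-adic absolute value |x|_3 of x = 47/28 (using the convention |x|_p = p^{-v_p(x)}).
|47/28|_3 = 1

Step 1 — compute v_3(x) by factoring powers of 3 out of the numerator and denominator: v_3(47/28) = 0. Step 2 — apply |x|_p = p^{-v_p(x)} = 3^{0} = 1.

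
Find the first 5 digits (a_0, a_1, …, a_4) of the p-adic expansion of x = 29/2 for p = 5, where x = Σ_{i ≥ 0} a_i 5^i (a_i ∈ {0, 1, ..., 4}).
(a_0, …, a_4) = (2, 0, 3, 2, 2)

v_5(29/2) = 0 (numerator and denominator both coprime to 5), so x ∈ ℤ_5^×. Compute digits iteratively via a_i = x_i mod 5, x_{i+1} = (x_i − a_i)/5, with x_0 = x:
  x_0 = 29/2;  a_0 = 2;  x_1 = (x_0 − 2)/5 = 5/2
  x_1 = 5/2;  a_1 = 0;  x_2 = (x_1 − 0)/5 = 1/2
  x_2 = 1/2;  a_2 = 3;  x_3 = (x_2 − 3)/5 = -1/2
  x_3 = -1/2;  a_3 = 2;  x_4 = (x_3 − 2)/5 = -1/2
  x_4 = -1/2;  a_4 = 2;  x_5 = (x_4 − 2)/5 = -1/2
Digits: (2, 0, 3, 2, 2).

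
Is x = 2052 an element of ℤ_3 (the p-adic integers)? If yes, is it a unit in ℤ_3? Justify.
x ∈ ℤ_3 but not a unit; v_3(x) = 3 > 0

ℤ_3 = {x ∈ ℚ_3 : v_3(x) ≥ 0} and ℤ_3^× = {x ∈ ℤ_3 : v_3(x) = 0}. Here v_3(2052) = v_3(num) − v_3(den) = 3; compare against these criteria.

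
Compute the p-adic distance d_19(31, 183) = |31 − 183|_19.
d_19(31, 183) = 1/19

Step 1 — x − y = 31 − 183 = -152. Step 2 — v_19(-152) = 1 (factor: -152 = −(19^1 · 8); the sign does not affect v_p). Step 3 — |x − y|_19 = 19^{-1} = 1/19.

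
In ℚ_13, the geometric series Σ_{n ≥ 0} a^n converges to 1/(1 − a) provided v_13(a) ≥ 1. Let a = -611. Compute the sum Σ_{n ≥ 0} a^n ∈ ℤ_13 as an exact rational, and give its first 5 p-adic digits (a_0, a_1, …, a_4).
Σ a^n = 1/(1 − a) = 1/612;  first 5 digits = (1, 5, 8, 8, 9)

v_13(a) = 1 ≥ 1, so the series converges in ℤ_13 to 1/(1 − a) = 1/(1 − (-611)) = 1/612. Expand this rational in ℤ_13: compute digits iteratively via d_i = x_i mod 13, x_{i+1} = (x_i − d_i)/13. The first 5 digits are (1, 5, 8, 8, 9).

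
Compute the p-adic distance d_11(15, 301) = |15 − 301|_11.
d_11(15, 301) = 1/11

Step 1 — x − y = 15 − 301 = -286. Step 2 — v_11(-286) = 1 (factor: -286 = −(11^1 · 26); the sign does not affect v_p). Step 3 — |x − y|_11 = 11^{-1} = 1/11.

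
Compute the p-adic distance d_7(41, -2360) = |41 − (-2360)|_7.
d_7(41, -2360) = 1/2401

Step 1 — x − y = 41 − (-2360) = 2401. Step 2 — v_7(2401) = 4 (factor: 2401 = (7^4 · 1); the sign does not affect v_p). Step 3 — |x − y|_7 = 7^{-4} = 1/2401.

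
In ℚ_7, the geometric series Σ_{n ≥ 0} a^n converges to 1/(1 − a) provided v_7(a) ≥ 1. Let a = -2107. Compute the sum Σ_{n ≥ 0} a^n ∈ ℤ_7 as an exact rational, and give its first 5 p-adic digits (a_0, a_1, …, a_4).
Σ a^n = 1/(1 − a) = 1/2108;  first 5 digits = (1, 0, 6, 0, 0)

v_7(a) = 2 ≥ 1, so the series converges in ℤ_7 to 1/(1 − a) = 1/(1 − (-2107)) = 1/2108. Expand this rational in ℤ_7: compute digits iteratively via d_i = x_i mod 7, x_{i+1} = (x_i − d_i)/7. The first 5 digits are (1, 0, 6, 0, 0).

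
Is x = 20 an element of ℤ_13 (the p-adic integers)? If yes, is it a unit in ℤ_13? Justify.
x ∈ ℤ_13^× (unit); v_13(x) = 0

ℤ_13 = {x ∈ ℚ_13 : v_13(x) ≥ 0} and ℤ_13^× = {x ∈ ℤ_13 : v_13(x) = 0}. Here v_13(20) = v_13(num) − v_13(den) = 0; compare against these criteria.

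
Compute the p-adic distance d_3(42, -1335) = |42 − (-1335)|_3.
d_3(42, -1335) = 1/81

Step 1 — x − y = 42 − (-1335) = 1377. Step 2 — v_3(1377) = 4 (factor: 1377 = (3^4 · 17); the sign does not affect v_p). Step 3 — |x − y|_3 = 3^{-4} = 1/81.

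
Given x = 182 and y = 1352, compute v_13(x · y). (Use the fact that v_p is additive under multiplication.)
v_13(246064) = 3

v_p(x) = 1 (factor: 182 = 13^1 · 14); v_p(y) = 2 (factor: 1352 = 13^2 · 8). Additivity: v_p(xy) = v_p(x) + v_p(y) = 1 + 2 = 3. (Direct check: xy = 246064 = 13^3 · (112).)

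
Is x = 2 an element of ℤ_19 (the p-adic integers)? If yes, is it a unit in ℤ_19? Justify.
x ∈ ℤ_19^× (unit); v_19(x) = 0

ℤ_19 = {x ∈ ℚ_19 : v_19(x) ≥ 0} and ℤ_19^× = {x ∈ ℤ_19 : v_19(x) = 0}. Here v_19(2) = v_19(num) − v_19(den) = 0; compare against these criteria.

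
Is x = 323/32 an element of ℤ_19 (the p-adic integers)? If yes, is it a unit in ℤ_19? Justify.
x ∈ ℤ_19 but not a unit; v_19(x) = 1 > 0

ℤ_19 = {x ∈ ℚ_19 : v_19(x) ≥ 0} and ℤ_19^× = {x ∈ ℤ_19 : v_19(x) = 0}. Here v_19(323/32) = v_19(num) − v_19(den) = 1; compare against these criteria.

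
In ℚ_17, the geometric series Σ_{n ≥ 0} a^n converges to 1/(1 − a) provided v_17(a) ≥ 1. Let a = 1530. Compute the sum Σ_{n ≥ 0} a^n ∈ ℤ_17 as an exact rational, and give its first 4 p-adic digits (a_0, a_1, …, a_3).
Σ a^n = 1/(1 − a) = -1/1529;  first 4 digits = (1, 5, 13, 6)

v_17(a) = 1 ≥ 1, so the series converges in ℤ_17 to 1/(1 − a) = 1/(1 − 1530) = -1/1529. Expand this rational in ℤ_17: compute digits iteratively via d_i = x_i mod 17, x_{i+1} = (x_i − d_i)/17. The first 4 digits are (1, 5, 13, 6).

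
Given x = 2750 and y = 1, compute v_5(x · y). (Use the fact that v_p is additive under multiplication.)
v_5(2750) = 3

v_p(x) = 3 (factor: 2750 = 5^3 · 22); v_p(y) = 0 (factor: 1 = 5^0 · 1). Additivity: v_p(xy) = v_p(x) + v_p(y) = 3 + 0 = 3. (Direct check: xy = 2750 = 5^3 · (22).)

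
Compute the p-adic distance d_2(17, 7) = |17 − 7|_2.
d_2(17, 7) = 1/2

Step 1 — x − y = 17 − 7 = 10. Step 2 — v_2(10) = 1 (factor: 10 = (2^1 · 5); the sign does not affect v_p). Step 3 — |x − y|_2 = 2^{-1} = 1/2.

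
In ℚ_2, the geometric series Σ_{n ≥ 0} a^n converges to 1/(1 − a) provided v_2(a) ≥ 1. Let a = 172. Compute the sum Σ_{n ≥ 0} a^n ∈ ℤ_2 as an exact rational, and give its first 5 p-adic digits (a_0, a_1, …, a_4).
Σ a^n = 1/(1 − a) = -1/171;  first 5 digits = (1, 0, 1, 1, 1)

v_2(a) = 2 ≥ 1, so the series converges in ℤ_2 to 1/(1 − a) = 1/(1 − 172) = -1/171. Expand this rational in ℤ_2: compute digits iteratively via d_i = x_i mod 2, x_{i+1} = (x_i − d_i)/2. The first 5 digits are (1, 0, 1, 1, 1).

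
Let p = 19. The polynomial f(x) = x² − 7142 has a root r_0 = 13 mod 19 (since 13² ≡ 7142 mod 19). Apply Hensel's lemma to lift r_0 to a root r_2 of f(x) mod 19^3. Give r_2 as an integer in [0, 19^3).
r_2 = 1267 (mod 6859)

Hensel's recurrence: r_{i+1} = r_i − f(r_i)·(f′(r_i))^{-1} mod 19^{i+2}, with f′(x) = 2x. Iterate:
  r_0 = 13 (mod 19)
  r_1 = 184 (mod 361)
  r_2 = 1267 (mod 6859)
Final: r_2 = 1267, and one checks f(r_2) ≡ 0 mod 19^3.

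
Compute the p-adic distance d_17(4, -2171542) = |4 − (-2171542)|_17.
d_17(4, -2171542) = 1/83521

Step 1 — x − y = 4 − (-2171542) = 2171546. Step 2 — v_17(2171546) = 4 (factor: 2171546 = (17^4 · 26); the sign does not affect v_p). Step 3 — |x − y|_17 = 17^{-4} = 1/83521.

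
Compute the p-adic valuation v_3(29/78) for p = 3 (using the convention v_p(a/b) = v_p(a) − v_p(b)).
v_3(29/78) = -1

Factor powers of 3 from the numerator and denominator of the reduced fraction: 29 = 3^0 · 29 and 78 = 3^1 · 26. Apply v_p(a/b) = v_p(a) − v_p(b): v_3(29/78) = 0 − 1 = -1.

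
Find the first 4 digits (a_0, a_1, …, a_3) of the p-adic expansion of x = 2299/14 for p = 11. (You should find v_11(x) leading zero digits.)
(a_0, …, a_3) = (0, 0, 10, 0)

v_11(2299/14) = 2, so a_0 = ... = a_1 = 0. Factor out: x = 11^2 · u with u = 19/14 a unit in ℤ_11. Expand u iteratively via a_{v+i} = u_i mod 11, u_{i+1} = (u_i − a_{v+i})/11:
  u_0 = 19/14;  a_2 = 10;  u_1 = (u_0 − 10)/11 = -11/14
  u_1 = -11/14;  a_3 = 0;  u_2 = (u_1 − 0)/11 = -1/14
Digits: (0, 0, 10, 0).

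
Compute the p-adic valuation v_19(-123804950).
v_19(-123804950) = 5

v_19(n) is the largest exponent k such that 19^k divides n. Factor out: -123804950 = -19^5 · 50. (Sign doesn't affect v_p.) So v_19(-123804950) = 5.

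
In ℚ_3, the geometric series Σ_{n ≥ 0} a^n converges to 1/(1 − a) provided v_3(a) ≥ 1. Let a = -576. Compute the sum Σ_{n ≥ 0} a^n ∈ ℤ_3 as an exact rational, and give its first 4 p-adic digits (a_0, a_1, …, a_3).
Σ a^n = 1/(1 − a) = 1/577;  first 4 digits = (1, 0, 2, 2)

v_3(a) = 2 ≥ 1, so the series converges in ℤ_3 to 1/(1 − a) = 1/(1 − (-576)) = 1/577. Expand this rational in ℤ_3: compute digits iteratively via d_i = x_i mod 3, x_{i+1} = (x_i − d_i)/3. The first 4 digits are (1, 0, 2, 2).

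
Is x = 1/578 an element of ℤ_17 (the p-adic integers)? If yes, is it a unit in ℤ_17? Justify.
x ∉ ℤ_17 (v_17(x) = -2 < 0)

ℤ_17 = {x ∈ ℚ_17 : v_17(x) ≥ 0} and ℤ_17^× = {x ∈ ℤ_17 : v_17(x) = 0}. Here v_17(1/578) = v_17(num) − v_17(den) = -2; compare against these criteria.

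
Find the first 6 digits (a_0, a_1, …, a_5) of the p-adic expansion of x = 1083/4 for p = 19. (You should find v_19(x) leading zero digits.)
(a_0, …, a_5) = (0, 0, 15, 4, 14, 4)

v_19(1083/4) = 2, so a_0 = ... = a_1 = 0. Factor out: x = 19^2 · u with u = 3/4 a unit in ℤ_19. Expand u iteratively via a_{v+i} = u_i mod 19, u_{i+1} = (u_i − a_{v+i})/19:
  u_0 = 3/4;  a_2 = 15;  u_1 = (u_0 − 15)/19 = -3/4
  u_1 = -3/4;  a_3 = 4;  u_2 = (u_1 − 4)/19 = -1/4
  u_2 = -1/4;  a_4 = 14;  u_3 = (u_2 − 14)/19 = -3/4
  u_3 = -3/4;  a_5 = 4;  u_4 = (u_3 − 4)/19 = -1/4
Digits: (0, 0, 15, 4, 14, 4).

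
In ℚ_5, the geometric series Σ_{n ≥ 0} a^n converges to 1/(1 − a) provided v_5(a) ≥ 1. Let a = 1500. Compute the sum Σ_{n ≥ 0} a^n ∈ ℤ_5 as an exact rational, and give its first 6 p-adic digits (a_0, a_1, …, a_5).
Σ a^n = 1/(1 − a) = -1/1499;  first 6 digits = (1, 0, 0, 2, 2, 0)

v_5(a) = 3 ≥ 1, so the series converges in ℤ_5 to 1/(1 − a) = 1/(1 − 1500) = -1/1499. Expand this rational in ℤ_5: compute digits iteratively via d_i = x_i mod 5, x_{i+1} = (x_i − d_i)/5. The first 6 digits are (1, 0, 0, 2, 2, 0).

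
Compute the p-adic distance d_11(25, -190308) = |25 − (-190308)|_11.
d_11(25, -190308) = 1/14641

Step 1 — x − y = 25 − (-190308) = 190333. Step 2 — v_11(190333) = 4 (factor: 190333 = (11^4 · 13); the sign does not affect v_p). Step 3 — |x − y|_11 = 11^{-4} = 1/14641.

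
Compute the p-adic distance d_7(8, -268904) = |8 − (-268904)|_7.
d_7(8, -268904) = 1/16807

Step 1 — x − y = 8 − (-268904) = 268912. Step 2 — v_7(268912) = 5 (factor: 268912 = (7^5 · 16); the sign does not affect v_p). Step 3 — |x − y|_7 = 7^{-5} = 1/16807.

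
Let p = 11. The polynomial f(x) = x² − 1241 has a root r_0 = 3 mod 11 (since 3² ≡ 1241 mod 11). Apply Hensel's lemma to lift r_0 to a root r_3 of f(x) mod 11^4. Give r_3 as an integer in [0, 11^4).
r_3 = 8759 (mod 14641)

Hensel's recurrence: r_{i+1} = r_i − f(r_i)·(f′(r_i))^{-1} mod 11^{i+2}, with f′(x) = 2x. Iterate:
  r_0 = 3 (mod 11)
  r_1 = 47 (mod 121)
  r_2 = 773 (mod 1331)
  r_3 = 8759 (mod 14641)
Final: r_3 = 8759, and one checks f(r_3) ≡ 0 mod 11^4.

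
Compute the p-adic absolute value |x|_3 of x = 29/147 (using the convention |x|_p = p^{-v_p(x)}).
|29/147|_3 = 3

Step 1 — compute v_3(x) by factoring powers of 3 out of the numerator and denominator: v_3(29/147) = -1. Step 2 — apply |x|_p = p^{-v_p(x)} = 3^{1} = 3.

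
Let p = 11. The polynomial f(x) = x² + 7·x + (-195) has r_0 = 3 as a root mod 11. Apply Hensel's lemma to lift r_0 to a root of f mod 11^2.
r_1 = 25 (mod 121)

Hensel: r_{i+1} = r_i − f(r_i)·(f′(r_i))^{-1} mod 11^{i+2}, f′(x) = 2x + 7. Iterate:
  r_0 = 3 (mod 11)
  r_1 = 25 (mod 121)
Final: r = 25 satisfies f(r) ≡ 0 mod 11^2.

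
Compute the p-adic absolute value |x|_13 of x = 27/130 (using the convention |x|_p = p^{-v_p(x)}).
|27/130|_13 = 13

Step 1 — compute v_13(x) by factoring powers of 13 out of the numerator and denominator: v_13(27/130) = -1. Step 2 — apply |x|_p = p^{-v_p(x)} = 13^{1} = 13.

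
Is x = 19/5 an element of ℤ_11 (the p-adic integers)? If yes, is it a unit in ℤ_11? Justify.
x ∈ ℤ_11^× (unit); v_11(x) = 0

ℤ_11 = {x ∈ ℚ_11 : v_11(x) ≥ 0} and ℤ_11^× = {x ∈ ℤ_11 : v_11(x) = 0}. Here v_11(19/5) = v_11(num) − v_11(den) = 0; compare against these criteria.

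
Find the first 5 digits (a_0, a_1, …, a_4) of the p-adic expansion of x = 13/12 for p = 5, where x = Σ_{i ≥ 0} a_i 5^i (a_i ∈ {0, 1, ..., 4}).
(a_0, …, a_4) = (4, 4, 2, 4, 2)

v_5(13/12) = 0 (numerator and denominator both coprime to 5), so x ∈ ℤ_5^×. Compute digits iteratively via a_i = x_i mod 5, x_{i+1} = (x_i − a_i)/5, with x_0 = x:
  x_0 = 13/12;  a_0 = 4;  x_1 = (x_0 − 4)/5 = -7/12
  x_1 = -7/12;  a_1 = 4;  x_2 = (x_1 − 4)/5 = -11/12
  x_2 = -11/12;  a_2 = 2;  x_3 = (x_2 − 2)/5 = -7/12
  x_3 = -7/12;  a_3 = 4;  x_4 = (x_3 − 4)/5 = -11/12
  x_4 = -11/12;  a_4 = 2;  x_5 = (x_4 − 2)/5 = -7/12
Digits: (4, 4, 2, 4, 2).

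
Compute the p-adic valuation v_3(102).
v_3(102) = 1

v_3(n) is the largest exponent k such that 3^k divides n. Factor out: 102 = 3^1 · 34. (Sign doesn't affect v_p.) So v_3(102) = 1.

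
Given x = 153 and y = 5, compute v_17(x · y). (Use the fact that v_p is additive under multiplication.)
v_17(765) = 1

v_p(x) = 1 (factor: 153 = 17^1 · 9); v_p(y) = 0 (factor: 5 = 17^0 · 5). Additivity: v_p(xy) = v_p(x) + v_p(y) = 1 + 0 = 1. (Direct check: xy = 765 = 17^1 · (45).)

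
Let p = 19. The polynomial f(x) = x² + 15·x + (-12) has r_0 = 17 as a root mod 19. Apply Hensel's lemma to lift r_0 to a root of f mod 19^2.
r_1 = 264 (mod 361)

Hensel: r_{i+1} = r_i − f(r_i)·(f′(r_i))^{-1} mod 19^{i+2}, f′(x) = 2x + 15. Iterate:
  r_0 = 17 (mod 19)
  r_1 = 264 (mod 361)
Final: r = 264 satisfies f(r) ≡ 0 mod 19^2.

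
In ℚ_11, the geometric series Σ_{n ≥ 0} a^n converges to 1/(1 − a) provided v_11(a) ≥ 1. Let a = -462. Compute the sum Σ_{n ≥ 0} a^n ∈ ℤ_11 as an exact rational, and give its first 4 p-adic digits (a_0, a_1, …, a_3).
Σ a^n = 1/(1 − a) = 1/463;  first 4 digits = (1, 2, 0, 3)

v_11(a) = 1 ≥ 1, so the series converges in ℤ_11 to 1/(1 − a) = 1/(1 − (-462)) = 1/463. Expand this rational in ℤ_11: compute digits iteratively via d_i = x_i mod 11, x_{i+1} = (x_i − d_i)/11. The first 4 digits are (1, 2, 0, 3).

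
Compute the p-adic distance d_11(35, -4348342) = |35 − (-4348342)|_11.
d_11(35, -4348342) = 1/161051

Step 1 — x − y = 35 − (-4348342) = 4348377. Step 2 — v_11(4348377) = 5 (factor: 4348377 = (11^5 · 27); the sign does not affect v_p). Step 3 — |x − y|_11 = 11^{-5} = 1/161051.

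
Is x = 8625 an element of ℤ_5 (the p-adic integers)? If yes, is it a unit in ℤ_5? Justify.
x ∈ ℤ_5 but not a unit; v_5(x) = 3 > 0

ℤ_5 = {x ∈ ℚ_5 : v_5(x) ≥ 0} and ℤ_5^× = {x ∈ ℤ_5 : v_5(x) = 0}. Here v_5(8625) = v_5(num) − v_5(den) = 3; compare against these criteria.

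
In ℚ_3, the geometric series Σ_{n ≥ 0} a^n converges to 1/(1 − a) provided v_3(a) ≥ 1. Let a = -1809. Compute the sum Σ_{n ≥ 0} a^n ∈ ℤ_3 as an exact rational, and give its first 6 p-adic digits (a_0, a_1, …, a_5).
Σ a^n = 1/(1 − a) = 1/1810;  first 6 digits = (1, 0, 0, 2, 1, 1)

v_3(a) = 3 ≥ 1, so the series converges in ℤ_3 to 1/(1 − a) = 1/(1 − (-1809)) = 1/1810. Expand this rational in ℤ_3: compute digits iteratively via d_i = x_i mod 3, x_{i+1} = (x_i − d_i)/3. The first 6 digits are (1, 0, 0, 2, 1, 1).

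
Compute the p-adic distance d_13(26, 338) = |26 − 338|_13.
d_13(26, 338) = 1/13

Step 1 — x − y = 26 − 338 = -312. Step 2 — v_13(-312) = 1 (factor: -312 = −(13^1 · 24); the sign does not affect v_p). Step 3 — |x − y|_13 = 13^{-1} = 1/13.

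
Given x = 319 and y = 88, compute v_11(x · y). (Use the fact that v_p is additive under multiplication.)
v_11(28072) = 2

v_p(x) = 1 (factor: 319 = 11^1 · 29); v_p(y) = 1 (factor: 88 = 11^1 · 8). Additivity: v_p(xy) = v_p(x) + v_p(y) = 1 + 1 = 2. (Direct check: xy = 28072 = 11^2 · (232).)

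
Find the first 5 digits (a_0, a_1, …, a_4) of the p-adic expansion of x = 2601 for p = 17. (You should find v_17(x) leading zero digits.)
(a_0, …, a_4) = (0, 0, 9, 0, 0)

v_17(2601) = 2, so a_0 = ... = a_1 = 0. Factor out: x = 17^2 · u with u = 9 a unit in ℤ_17. Expand u iteratively via a_{v+i} = u_i mod 17, u_{i+1} = (u_i − a_{v+i})/17:
  u_0 = 9;  a_2 = 9;  u_1 = (u_0 − 9)/17 = 0
  u_1 = 0;  a_3 = 0;  u_2 = (u_1 − 0)/17 = 0
  u_2 = 0;  a_4 = 0;  u_3 = (u_2 − 0)/17 = 0
Digits: (0, 0, 9, 0, 0).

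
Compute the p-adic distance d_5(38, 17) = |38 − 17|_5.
d_5(38, 17) = 1

Step 1 — x − y = 38 − 17 = 21. Step 2 — v_5(21) = 0 (factor: 21 = (5^0 · 21); the sign does not affect v_p). Step 3 — |x − y|_5 = 5^{0} = 1.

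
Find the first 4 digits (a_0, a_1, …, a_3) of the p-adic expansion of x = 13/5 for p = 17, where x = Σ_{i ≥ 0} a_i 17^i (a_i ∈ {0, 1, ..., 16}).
(a_0, …, a_3) = (6, 10, 13, 6)

v_17(13/5) = 0 (numerator and denominator both coprime to 17), so x ∈ ℤ_17^×. Compute digits iteratively via a_i = x_i mod 17, x_{i+1} = (x_i − a_i)/17, with x_0 = x:
  x_0 = 13/5;  a_0 = 6;  x_1 = (x_0 − 6)/17 = -1/5
  x_1 = -1/5;  a_1 = 10;  x_2 = (x_1 − 10)/17 = -3/5
  x_2 = -3/5;  a_2 = 13;  x_3 = (x_2 − 13)/17 = -4/5
  x_3 = -4/5;  a_3 = 6;  x_4 = (x_3 − 6)/17 = -2/5
Digits: (6, 10, 13, 6).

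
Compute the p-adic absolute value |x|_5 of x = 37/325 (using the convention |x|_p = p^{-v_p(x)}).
|37/325|_5 = 25

Step 1 — compute v_5(x) by factoring powers of 5 out of the numerator and denominator: v_5(37/325) = -2. Step 2 — apply |x|_p = p^{-v_p(x)} = 5^{2} = 25.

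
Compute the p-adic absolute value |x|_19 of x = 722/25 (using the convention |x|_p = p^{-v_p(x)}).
|722/25|_19 = 1/361

Step 1 — compute v_19(x) by factoring powers of 19 out of the numerator and denominator: v_19(722/25) = 2. Step 2 — apply |x|_p = p^{-v_p(x)} = 19^{-2} = 1/361.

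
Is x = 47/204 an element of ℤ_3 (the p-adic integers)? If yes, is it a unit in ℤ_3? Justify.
x ∉ ℤ_3 (v_3(x) = -1 < 0)

ℤ_3 = {x ∈ ℚ_3 : v_3(x) ≥ 0} and ℤ_3^× = {x ∈ ℤ_3 : v_3(x) = 0}. Here v_3(47/204) = v_3(num) − v_3(den) = -1; compare against these criteria.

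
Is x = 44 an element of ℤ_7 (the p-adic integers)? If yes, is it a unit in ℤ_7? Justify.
x ∈ ℤ_7^× (unit); v_7(x) = 0

ℤ_7 = {x ∈ ℚ_7 : v_7(x) ≥ 0} and ℤ_7^× = {x ∈ ℤ_7 : v_7(x) = 0}. Here v_7(44) = v_7(num) − v_7(den) = 0; compare against these criteria.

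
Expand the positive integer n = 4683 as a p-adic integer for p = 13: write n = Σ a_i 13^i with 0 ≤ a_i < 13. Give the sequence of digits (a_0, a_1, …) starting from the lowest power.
(a_0, a_1, …) = (3, 9, 1, 2)

Repeated division by 13 gives the digits low-to-high: 4683 = 3 + 9·13^1 + 1·13^2 + 2·13^3. Digit sequence: (3, 9, 1, 2).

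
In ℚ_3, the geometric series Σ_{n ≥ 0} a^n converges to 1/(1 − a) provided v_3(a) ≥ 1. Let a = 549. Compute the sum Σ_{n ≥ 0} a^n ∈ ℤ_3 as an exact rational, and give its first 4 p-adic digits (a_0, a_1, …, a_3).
Σ a^n = 1/(1 − a) = -1/548;  first 4 digits = (1, 0, 1, 2)

v_3(a) = 2 ≥ 1, so the series converges in ℤ_3 to 1/(1 − a) = 1/(1 − 549) = -1/548. Expand this rational in ℤ_3: compute digits iteratively via d_i = x_i mod 3, x_{i+1} = (x_i − d_i)/3. The first 4 digits are (1, 0, 1, 2).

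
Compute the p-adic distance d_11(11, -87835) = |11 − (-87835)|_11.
d_11(11, -87835) = 1/14641

Step 1 — x − y = 11 − (-87835) = 87846. Step 2 — v_11(87846) = 4 (factor: 87846 = (11^4 · 6); the sign does not affect v_p). Step 3 — |x − y|_11 = 11^{-4} = 1/14641.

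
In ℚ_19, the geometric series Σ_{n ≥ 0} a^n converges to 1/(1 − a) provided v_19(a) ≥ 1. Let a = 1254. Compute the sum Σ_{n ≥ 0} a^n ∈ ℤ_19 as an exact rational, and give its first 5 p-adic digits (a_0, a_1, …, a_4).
Σ a^n = 1/(1 − a) = -1/1253;  first 5 digits = (1, 9, 8, 8, 6)

v_19(a) = 1 ≥ 1, so the series converges in ℤ_19 to 1/(1 − a) = 1/(1 − 1254) = -1/1253. Expand this rational in ℤ_19: compute digits iteratively via d_i = x_i mod 19, x_{i+1} = (x_i − d_i)/19. The first 5 digits are (1, 9, 8, 8, 6).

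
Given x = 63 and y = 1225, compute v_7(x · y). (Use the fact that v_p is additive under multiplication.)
v_7(77175) = 3

v_p(x) = 1 (factor: 63 = 7^1 · 9); v_p(y) = 2 (factor: 1225 = 7^2 · 25). Additivity: v_p(xy) = v_p(x) + v_p(y) = 1 + 2 = 3. (Direct check: xy = 77175 = 7^3 · (225).)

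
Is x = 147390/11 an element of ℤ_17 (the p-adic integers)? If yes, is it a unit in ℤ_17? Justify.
x ∈ ℤ_17 but not a unit; v_17(x) = 3 > 0

ℤ_17 = {x ∈ ℚ_17 : v_17(x) ≥ 0} and ℤ_17^× = {x ∈ ℤ_17 : v_17(x) = 0}. Here v_17(147390/11) = v_17(num) − v_17(den) = 3; compare against these criteria.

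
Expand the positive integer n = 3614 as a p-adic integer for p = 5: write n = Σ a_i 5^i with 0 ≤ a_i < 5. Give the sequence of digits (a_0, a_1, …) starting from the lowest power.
(a_0, a_1, …) = (4, 2, 4, 3, 0, 1)

Repeated division by 5 gives the digits low-to-high: 3614 = 4 + 2·5^1 + 4·5^2 + 3·5^3 + 1·5^5. Digit sequence: (4, 2, 4, 3, 0, 1).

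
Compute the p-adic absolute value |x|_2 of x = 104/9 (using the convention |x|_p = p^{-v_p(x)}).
|104/9|_2 = 1/8

Step 1 — compute v_2(x) by factoring powers of 2 out of the numerator and denominator: v_2(104/9) = 3. Step 2 — apply |x|_p = p^{-v_p(x)} = 2^{-3} = 1/8.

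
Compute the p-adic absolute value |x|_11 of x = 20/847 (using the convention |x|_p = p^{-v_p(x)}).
|20/847|_11 = 121

Step 1 — compute v_11(x) by factoring powers of 11 out of the numerator and denominator: v_11(20/847) = -2. Step 2 — apply |x|_p = p^{-v_p(x)} = 11^{2} = 121.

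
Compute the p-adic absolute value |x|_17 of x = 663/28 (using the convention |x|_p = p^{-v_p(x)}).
|663/28|_17 = 1/17

Step 1 — compute v_17(x) by factoring powers of 17 out of the numerator and denominator: v_17(663/28) = 1. Step 2 — apply |x|_p = p^{-v_p(x)} = 17^{-1} = 1/17.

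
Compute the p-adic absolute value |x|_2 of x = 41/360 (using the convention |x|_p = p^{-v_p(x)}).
|41/360|_2 = 8

Step 1 — compute v_2(x) by factoring powers of 2 out of the numerator and denominator: v_2(41/360) = -3. Step 2 — apply |x|_p = p^{-v_p(x)} = 2^{3} = 8.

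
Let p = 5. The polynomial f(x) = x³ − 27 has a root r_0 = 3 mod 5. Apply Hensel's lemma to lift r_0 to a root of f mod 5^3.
r_2 = 3 (mod 125)

Hensel: r_{i+1} = r_i − f(r_i)/f′(r_i) mod 5^{i+2}, where f′(x) = 3x². Iterate:
  r_0 = 3 (mod 5)
  r_1 = 3 (mod 25)
  r_2 = 3 (mod 125)
Final: r = 3 with f(r) ≡ 0 mod 5^3.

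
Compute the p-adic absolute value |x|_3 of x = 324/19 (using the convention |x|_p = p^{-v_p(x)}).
|324/19|_3 = 1/81

Step 1 — compute v_3(x) by factoring powers of 3 out of the numerator and denominator: v_3(324/19) = 4. Step 2 — apply |x|_p = p^{-v_p(x)} = 3^{-4} = 1/81.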